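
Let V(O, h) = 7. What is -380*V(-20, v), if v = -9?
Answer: -2660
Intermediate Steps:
-380*V(-20, v) = -380*7 = -2660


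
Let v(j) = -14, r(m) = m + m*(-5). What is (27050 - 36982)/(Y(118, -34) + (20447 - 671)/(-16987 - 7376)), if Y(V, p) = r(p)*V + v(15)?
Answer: -40328886/65102761 ≈ -0.61946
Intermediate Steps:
r(m) = -4*m (r(m) = m - 5*m = -4*m)
Y(V, p) = -14 - 4*V*p (Y(V, p) = (-4*p)*V - 14 = -4*V*p - 14 = -14 - 4*V*p)
(27050 - 36982)/(Y(118, -34) + (20447 - 671)/(-16987 - 7376)) = (27050 - 36982)/((-14 - 4*118*(-34)) + (20447 - 671)/(-16987 - 7376)) = -9932/((-14 + 16048) + 19776/(-24363)) = -9932/(16034 + 19776*(-1/24363)) = -9932/(16034 - 6592/8121) = -9932/130205522/8121 = -9932*8121/130205522 = -40328886/65102761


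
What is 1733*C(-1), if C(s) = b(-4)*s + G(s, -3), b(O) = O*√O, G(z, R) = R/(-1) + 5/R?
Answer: 6932/3 + 13864*I ≈ 2310.7 + 13864.0*I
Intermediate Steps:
G(z, R) = -R + 5/R (G(z, R) = R*(-1) + 5/R = -R + 5/R)
b(O) = O^(3/2)
C(s) = 4/3 - 8*I*s (C(s) = (-4)^(3/2)*s + (-1*(-3) + 5/(-3)) = (-8*I)*s + (3 + 5*(-⅓)) = -8*I*s + (3 - 5/3) = -8*I*s + 4/3 = 4/3 - 8*I*s)
1733*C(-1) = 1733*(4/3 - 8*I*(-1)) = 1733*(4/3 + 8*I) = 6932/3 + 13864*I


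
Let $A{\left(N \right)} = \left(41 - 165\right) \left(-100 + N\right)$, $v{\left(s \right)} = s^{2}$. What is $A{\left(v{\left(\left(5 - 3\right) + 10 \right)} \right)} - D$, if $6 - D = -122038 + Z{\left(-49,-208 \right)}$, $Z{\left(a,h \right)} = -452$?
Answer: $-127952$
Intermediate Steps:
$A{\left(N \right)} = 12400 - 124 N$ ($A{\left(N \right)} = - 124 \left(-100 + N\right) = 12400 - 124 N$)
$D = 122496$ ($D = 6 - \left(-122038 - 452\right) = 6 - -122490 = 6 + 122490 = 122496$)
$A{\left(v{\left(\left(5 - 3\right) + 10 \right)} \right)} - D = \left(12400 - 124 \left(\left(5 - 3\right) + 10\right)^{2}\right) - 122496 = \left(12400 - 124 \left(2 + 10\right)^{2}\right) - 122496 = \left(12400 - 124 \cdot 12^{2}\right) - 122496 = \left(12400 - 17856\right) - 122496 = -5456 - 122496 = -127952$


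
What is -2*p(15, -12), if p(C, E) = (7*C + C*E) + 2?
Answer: 146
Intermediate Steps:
p(C, E) = 2 + 7*C + C*E
-2*p(15, -12) = -2*(2 + 7*15 + 15*(-12)) = -2*(2 + 105 - 180) = -2*(-73) = 146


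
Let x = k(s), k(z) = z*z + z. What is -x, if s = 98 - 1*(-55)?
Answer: -23562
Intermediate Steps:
s = 153 (s = 98 + 55 = 153)
k(z) = z + z² (k(z) = z² + z = z + z²)
x = 23562 (x = 153*(1 + 153) = 153*154 = 23562)
-x = -1*23562 = -23562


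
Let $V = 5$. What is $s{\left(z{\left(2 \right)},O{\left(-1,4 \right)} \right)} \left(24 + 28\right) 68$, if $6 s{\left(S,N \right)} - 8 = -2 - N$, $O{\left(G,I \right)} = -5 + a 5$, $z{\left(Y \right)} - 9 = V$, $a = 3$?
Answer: $- \frac{7072}{3} \approx -2357.3$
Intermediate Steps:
$z{\left(Y \right)} = 14$ ($z{\left(Y \right)} = 9 + 5 = 14$)
$O{\left(G,I \right)} = 10$ ($O{\left(G,I \right)} = -5 + 3 \cdot 5 = -5 + 15 = 10$)
$s{\left(S,N \right)} = 1 - \frac{N}{6}$ ($s{\left(S,N \right)} = \frac{4}{3} + \frac{-2 - N}{6} = \frac{4}{3} - \left(\frac{1}{3} + \frac{N}{6}\right) = 1 - \frac{N}{6}$)
$s{\left(z{\left(2 \right)},O{\left(-1,4 \right)} \right)} \left(24 + 28\right) 68 = \left(1 - \frac{5}{3}\right) \left(24 + 28\right) 68 = \left(1 - \frac{5}{3}\right) 52 \cdot 68 = \left(- \frac{2}{3}\right) 52 \cdot 68 = \left(- \frac{104}{3}\right) 68 = - \frac{7072}{3}$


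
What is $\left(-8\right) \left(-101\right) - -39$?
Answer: $847$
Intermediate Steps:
$\left(-8\right) \left(-101\right) - -39 = 808 + \left(-31 + 70\right) = 808 + 39 = 847$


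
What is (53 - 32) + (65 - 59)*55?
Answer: 351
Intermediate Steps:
(53 - 32) + (65 - 59)*55 = 21 + 6*55 = 21 + 330 = 351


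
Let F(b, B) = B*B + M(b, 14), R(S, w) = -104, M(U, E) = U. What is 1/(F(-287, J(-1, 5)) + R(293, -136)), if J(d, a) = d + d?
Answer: -1/387 ≈ -0.0025840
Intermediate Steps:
J(d, a) = 2*d
F(b, B) = b + B² (F(b, B) = B*B + b = B² + b = b + B²)
1/(F(-287, J(-1, 5)) + R(293, -136)) = 1/((-287 + (2*(-1))²) - 104) = 1/((-287 + (-2)²) - 104) = 1/((-287 + 4) - 104) = 1/(-283 - 104) = 1/(-387) = -1/387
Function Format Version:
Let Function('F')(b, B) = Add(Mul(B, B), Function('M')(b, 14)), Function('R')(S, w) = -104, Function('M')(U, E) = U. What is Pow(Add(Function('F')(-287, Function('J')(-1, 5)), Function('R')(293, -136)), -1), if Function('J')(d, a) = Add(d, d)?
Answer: Rational(-1, 387) ≈ -0.0025840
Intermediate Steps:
Function('J')(d, a) = Mul(2, d)
Function('F')(b, B) = Add(b, Pow(B, 2)) (Function('F')(b, B) = Add(Mul(B, B), b) = Add(Pow(B, 2), b) = Add(b, Pow(B, 2)))
Pow(Add(Function('F')(-287, Function('J')(-1, 5)), Function('R')(293, -136)), -1) = Pow(Add(Add(-287, Pow(Mul(2, -1), 2)), -104), -1) = Pow(Add(Add(-287, Pow(-2, 2)), -104), -1) = Pow(Add(Add(-287, 4), -104), -1) = Pow(Add(-283, -104), -1) = Pow(-387, -1) = Rational(-1, 387)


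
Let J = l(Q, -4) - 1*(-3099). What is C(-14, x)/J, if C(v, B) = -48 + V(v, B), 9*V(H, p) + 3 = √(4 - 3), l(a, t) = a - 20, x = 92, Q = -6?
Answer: -62/3951 ≈ -0.015692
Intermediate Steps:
l(a, t) = -20 + a
V(H, p) = -2/9 (V(H, p) = -⅓ + √(4 - 3)/9 = -⅓ + √1/9 = -⅓ + (⅑)*1 = -⅓ + ⅑ = -2/9)
J = 3073 (J = (-20 - 6) - 1*(-3099) = -26 + 3099 = 3073)
C(v, B) = -434/9 (C(v, B) = -48 - 2/9 = -434/9)
C(-14, x)/J = -434/9/3073 = -434/9*1/3073 = -62/3951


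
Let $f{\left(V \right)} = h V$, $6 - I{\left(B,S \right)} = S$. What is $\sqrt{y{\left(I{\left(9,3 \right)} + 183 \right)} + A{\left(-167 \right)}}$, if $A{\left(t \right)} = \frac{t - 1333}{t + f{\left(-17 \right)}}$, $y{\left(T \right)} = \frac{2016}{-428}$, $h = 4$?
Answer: $\frac{2 \sqrt{10575987}}{5029} \approx 1.2933$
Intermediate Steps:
$I{\left(B,S \right)} = 6 - S$
$f{\left(V \right)} = 4 V$
$y{\left(T \right)} = - \frac{504}{107}$ ($y{\left(T \right)} = 2016 \left(- \frac{1}{428}\right) = - \frac{504}{107}$)
$A{\left(t \right)} = \frac{-1333 + t}{-68 + t}$ ($A{\left(t \right)} = \frac{t - 1333}{t + 4 \left(-17\right)} = \frac{-1333 + t}{t - 68} = \frac{-1333 + t}{-68 + t}$)
$\sqrt{y{\left(I{\left(9,3 \right)} + 183 \right)} + A{\left(-167 \right)}} = \sqrt{- \frac{504}{107} + \frac{-1333 - 167}{-68 - 167}} = \sqrt{- \frac{504}{107} + \frac{1}{-235} \left(-1500\right)} = \sqrt{- \frac{504}{107} - - \frac{300}{47}} = \sqrt{- \frac{504}{107} + \frac{300}{47}} = \sqrt{\frac{8412}{5029}} = \frac{2 \sqrt{10575987}}{5029}$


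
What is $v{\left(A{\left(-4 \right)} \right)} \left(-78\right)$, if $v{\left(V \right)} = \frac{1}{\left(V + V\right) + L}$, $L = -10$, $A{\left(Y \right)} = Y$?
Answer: $\frac{13}{3} \approx 4.3333$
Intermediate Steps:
$v{\left(V \right)} = \frac{1}{-10 + 2 V}$ ($v{\left(V \right)} = \frac{1}{\left(V + V\right) - 10} = \frac{1}{2 V - 10} = \frac{1}{-10 + 2 V}$)
$v{\left(A{\left(-4 \right)} \right)} \left(-78\right) = \frac{1}{2 \left(-5 - 4\right)} \left(-78\right) = \frac{1}{2 \left(-9\right)} \left(-78\right) = \frac{1}{2} \left(- \frac{1}{9}\right) \left(-78\right) = \left(- \frac{1}{18}\right) \left(-78\right) = \frac{13}{3}$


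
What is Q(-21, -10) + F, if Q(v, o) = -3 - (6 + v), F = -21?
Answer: -9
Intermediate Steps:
Q(v, o) = -9 - v (Q(v, o) = -3 + (-6 - v) = -9 - v)
Q(-21, -10) + F = (-9 - 1*(-21)) - 21 = (-9 + 21) - 21 = 12 - 21 = -9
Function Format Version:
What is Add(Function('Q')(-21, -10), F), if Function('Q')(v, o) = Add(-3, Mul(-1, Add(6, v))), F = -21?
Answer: -9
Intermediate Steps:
Function('Q')(v, o) = Add(-9, Mul(-1, v)) (Function('Q')(v, o) = Add(-3, Add(-6, Mul(-1, v))) = Add(-9, Mul(-1, v)))
Add(Function('Q')(-21, -10), F) = Add(Add(-9, Mul(-1, -21)), -21) = Add(Add(-9, 21), -21) = Add(12, -21) = -9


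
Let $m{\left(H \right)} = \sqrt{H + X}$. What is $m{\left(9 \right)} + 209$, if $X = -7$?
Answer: $209 + \sqrt{2} \approx 210.41$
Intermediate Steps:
$m{\left(H \right)} = \sqrt{-7 + H}$ ($m{\left(H \right)} = \sqrt{H - 7} = \sqrt{-7 + H}$)
$m{\left(9 \right)} + 209 = \sqrt{-7 + 9} + 209 = \sqrt{2} + 209 = 209 + \sqrt{2}$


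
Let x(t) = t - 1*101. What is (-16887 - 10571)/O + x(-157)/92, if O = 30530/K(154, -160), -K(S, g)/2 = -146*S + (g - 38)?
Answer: -28650877561/702190 ≈ -40802.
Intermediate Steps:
K(S, g) = 76 - 2*g + 292*S (K(S, g) = -2*(-146*S + (g - 38)) = -2*(-146*S + (-38 + g)) = -2*(-38 + g - 146*S) = 76 - 2*g + 292*S)
x(t) = -101 + t (x(t) = t - 101 = -101 + t)
O = 15265/22682 (O = 30530/(76 - 2*(-160) + 292*154) = 30530/(76 + 320 + 44968) = 30530/45364 = 30530*(1/45364) = 15265/22682 ≈ 0.67300)
(-16887 - 10571)/O + x(-157)/92 = (-16887 - 10571)/(15265/22682) + (-101 - 157)/92 = -27458*22682/15265 - 258*1/92 = -622802356/15265 - 129/46 = -28650877561/702190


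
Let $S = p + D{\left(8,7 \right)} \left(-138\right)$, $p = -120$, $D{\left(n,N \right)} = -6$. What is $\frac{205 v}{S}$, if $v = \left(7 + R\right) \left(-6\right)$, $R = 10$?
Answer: $- \frac{3485}{118} \approx -29.534$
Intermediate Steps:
$v = -102$ ($v = \left(7 + 10\right) \left(-6\right) = 17 \left(-6\right) = -102$)
$S = 708$ ($S = -120 - -828 = -120 + 828 = 708$)
$\frac{205 v}{S} = \frac{205 \left(-102\right)}{708} = \left(-20910\right) \frac{1}{708} = - \frac{3485}{118}$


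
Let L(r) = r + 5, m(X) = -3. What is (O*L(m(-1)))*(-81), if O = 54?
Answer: -8748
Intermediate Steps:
L(r) = 5 + r
(O*L(m(-1)))*(-81) = (54*(5 - 3))*(-81) = (54*2)*(-81) = 108*(-81) = -8748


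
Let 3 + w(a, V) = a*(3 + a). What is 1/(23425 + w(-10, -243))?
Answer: 1/23492 ≈ 4.2568e-5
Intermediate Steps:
w(a, V) = -3 + a*(3 + a)
1/(23425 + w(-10, -243)) = 1/(23425 + (-3 + (-10)**2 + 3*(-10))) = 1/(23425 + (-3 + 100 - 30)) = 1/(23425 + 67) = 1/23492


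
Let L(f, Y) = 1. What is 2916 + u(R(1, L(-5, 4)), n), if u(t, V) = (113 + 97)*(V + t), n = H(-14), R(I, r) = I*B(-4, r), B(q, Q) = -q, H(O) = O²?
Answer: 44916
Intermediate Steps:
R(I, r) = 4*I (R(I, r) = I*(-1*(-4)) = I*4 = 4*I)
n = 196 (n = (-14)² = 196)
u(t, V) = 210*V + 210*t (u(t, V) = 210*(V + t) = 210*V + 210*t)
2916 + u(R(1, L(-5, 4)), n) = 2916 + (210*196 + 210*(4*1)) = 2916 + (41160 + 210*4) = 2916 + (41160 + 840) = 2916 + 42000 = 44916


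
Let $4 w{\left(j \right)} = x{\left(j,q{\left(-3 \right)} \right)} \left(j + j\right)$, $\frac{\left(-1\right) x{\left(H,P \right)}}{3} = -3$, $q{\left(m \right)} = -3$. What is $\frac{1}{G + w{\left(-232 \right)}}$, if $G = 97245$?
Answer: $\frac{1}{96201} \approx 1.0395 \cdot 10^{-5}$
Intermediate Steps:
$x{\left(H,P \right)} = 9$ ($x{\left(H,P \right)} = \left(-3\right) \left(-3\right) = 9$)
$w{\left(j \right)} = \frac{9 j}{2}$ ($w{\left(j \right)} = \frac{9 \left(j + j\right)}{4} = \frac{9 \cdot 2 j}{4} = \frac{18 j}{4} = \frac{9 j}{2}$)
$\frac{1}{G + w{\left(-232 \right)}} = \frac{1}{97245 + \frac{9}{2} \left(-232\right)} = \frac{1}{97245 - 1044} = \frac{1}{96201}$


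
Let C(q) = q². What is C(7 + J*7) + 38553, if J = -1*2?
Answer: 38602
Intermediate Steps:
J = -2
C(7 + J*7) + 38553 = (7 - 2*7)² + 38553 = (7 - 14)² + 38553 = (-7)² + 38553 = 49 + 38553 = 38602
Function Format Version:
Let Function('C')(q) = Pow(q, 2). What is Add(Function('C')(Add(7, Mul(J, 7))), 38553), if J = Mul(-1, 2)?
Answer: 38602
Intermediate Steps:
J = -2
Add(Function('C')(Add(7, Mul(J, 7))), 38553) = Add(Pow(Add(7, Mul(-2, 7)), 2), 38553) = Add(Pow(Add(7, -14), 2), 38553) = Add(Pow(-7, 2), 38553) = Add(49, 38553) = 38602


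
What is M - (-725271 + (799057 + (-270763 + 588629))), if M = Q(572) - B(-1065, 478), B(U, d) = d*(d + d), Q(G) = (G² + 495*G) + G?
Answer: -237724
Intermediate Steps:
Q(G) = G² + 496*G
B(U, d) = 2*d² (B(U, d) = d*(2*d) = 2*d²)
M = 153928 (M = 572*(496 + 572) - 2*478² = 572*1068 - 2*228484 = 610896 - 1*456968 = 610896 - 456968 = 153928)
M - (-725271 + (799057 + (-270763 + 588629))) = 153928 - (-725271 + (799057 + (-270763 + 588629))) = 153928 - (-725271 + (799057 + 317866)) = 153928 - (-725271 + 1116923) = 153928 - 1*391652 = 153928 - 391652 = -237724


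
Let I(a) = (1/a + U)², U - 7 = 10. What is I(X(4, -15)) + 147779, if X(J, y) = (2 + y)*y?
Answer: 5630292331/38025 ≈ 1.4807e+5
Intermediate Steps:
U = 17 (U = 7 + 10 = 17)
X(J, y) = y*(2 + y)
I(a) = (17 + 1/a)² (I(a) = (1/a + 17)² = (17 + 1/a)²)
I(X(4, -15)) + 147779 = (1 + 17*(-15*(2 - 15)))²/(-15*(2 - 15))² + 147779 = (1 + 17*(-15*(-13)))²/(-15*(-13))² + 147779 = (1 + 17*195)²/195² + 147779 = (1 + 3315)²/38025 + 147779 = (1/38025)*3316² + 147779 = (1/38025)*10995856 + 147779 = 10995856/38025 + 147779 = 5630292331/38025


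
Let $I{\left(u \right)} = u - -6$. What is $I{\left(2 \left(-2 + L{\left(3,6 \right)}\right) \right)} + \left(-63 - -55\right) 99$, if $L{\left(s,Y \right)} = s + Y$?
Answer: $-772$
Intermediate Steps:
$L{\left(s,Y \right)} = Y + s$
$I{\left(u \right)} = 6 + u$ ($I{\left(u \right)} = u + 6 = 6 + u$)
$I{\left(2 \left(-2 + L{\left(3,6 \right)}\right) \right)} + \left(-63 - -55\right) 99 = \left(6 + 2 \left(-2 + \left(6 + 3\right)\right)\right) + \left(-63 - -55\right) 99 = \left(6 + 2 \left(-2 + 9\right)\right) + \left(-63 + 55\right) 99 = \left(6 + 2 \cdot 7\right) - 792 = \left(6 + 14\right) - 792 = 20 - 792 = -772$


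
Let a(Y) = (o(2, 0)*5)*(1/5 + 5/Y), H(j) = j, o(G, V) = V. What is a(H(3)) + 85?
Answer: 85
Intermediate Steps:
a(Y) = 0 (a(Y) = (0*5)*(1/5 + 5/Y) = 0*(1*(⅕) + 5/Y) = 0*(⅕ + 5/Y) = 0)
a(H(3)) + 85 = 0 + 85 = 85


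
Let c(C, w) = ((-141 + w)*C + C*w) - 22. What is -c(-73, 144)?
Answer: 10753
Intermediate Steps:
c(C, w) = -22 + C*w + C*(-141 + w) (c(C, w) = (C*(-141 + w) + C*w) - 22 = (C*w + C*(-141 + w)) - 22 = -22 + C*w + C*(-141 + w))
-c(-73, 144) = -(-22 - 141*(-73) + 2*(-73)*144) = -(-22 + 10293 - 21024) = -1*(-10753) = 10753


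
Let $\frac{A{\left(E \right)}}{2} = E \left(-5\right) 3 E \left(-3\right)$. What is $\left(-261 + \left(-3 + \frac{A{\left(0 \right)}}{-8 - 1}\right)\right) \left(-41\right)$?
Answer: $10824$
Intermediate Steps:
$A{\left(E \right)} = 90 E^{2}$ ($A{\left(E \right)} = 2 E \left(-5\right) 3 E \left(-3\right) = 2 - 5 E 3 \left(- 3 E\right) = 2 - 15 E \left(- 3 E\right) = 2 \cdot 45 E^{2} = 90 E^{2}$)
$\left(-261 + \left(-3 + \frac{A{\left(0 \right)}}{-8 - 1}\right)\right) \left(-41\right) = \left(-261 - \left(3 - \frac{90 \cdot 0^{2}}{-8 - 1}\right)\right) \left(-41\right) = \left(-261 - \left(3 - \frac{90 \cdot 0}{-8 + \left(0 - 1\right)}\right)\right) \left(-41\right) = \left(-261 - \left(3 + \frac{0}{-8 - 1}\right)\right) \left(-41\right) = \left(-261 - \left(3 + \frac{0}{-9}\right)\right) \left(-41\right) = \left(-261 + \left(-3 + 0 \left(- \frac{1}{9}\right)\right)\right) \left(-41\right) = \left(-261 + \left(-3 + 0\right)\right) \left(-41\right) = \left(-261 - 3\right) \left(-41\right) = \left(-264\right) \left(-41\right) = 10824$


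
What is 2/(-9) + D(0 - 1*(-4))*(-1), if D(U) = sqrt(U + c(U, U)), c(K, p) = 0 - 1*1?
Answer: -2/9 - sqrt(3) ≈ -1.9543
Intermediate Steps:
c(K, p) = -1 (c(K, p) = 0 - 1 = -1)
D(U) = sqrt(-1 + U) (D(U) = sqrt(U - 1) = sqrt(-1 + U))
2/(-9) + D(0 - 1*(-4))*(-1) = 2/(-9) + sqrt(-1 + (0 - 1*(-4)))*(-1) = 2*(-1/9) + sqrt(-1 + (0 + 4))*(-1) = -2/9 + sqrt(-1 + 4)*(-1) = -2/9 + sqrt(3)*(-1) = -2/9 - sqrt(3)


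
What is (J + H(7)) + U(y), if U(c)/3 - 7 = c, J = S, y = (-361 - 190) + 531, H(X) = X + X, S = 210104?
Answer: 210079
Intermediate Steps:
H(X) = 2*X
y = -20 (y = -551 + 531 = -20)
J = 210104
U(c) = 21 + 3*c
(J + H(7)) + U(y) = (210104 + 2*7) + (21 + 3*(-20)) = (210104 + 14) + (21 - 60) = 210118 - 39 = 210079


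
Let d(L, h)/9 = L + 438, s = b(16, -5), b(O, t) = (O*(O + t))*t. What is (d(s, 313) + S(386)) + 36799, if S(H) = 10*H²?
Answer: 1522781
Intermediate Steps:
b(O, t) = O*t*(O + t)
s = -880 (s = 16*(-5)*(16 - 5) = 16*(-5)*11 = -880)
d(L, h) = 3942 + 9*L (d(L, h) = 9*(L + 438) = 9*(438 + L) = 3942 + 9*L)
(d(s, 313) + S(386)) + 36799 = ((3942 + 9*(-880)) + 10*386²) + 36799 = ((3942 - 7920) + 10*148996) + 36799 = (-3978 + 1489960) + 36799 = 1485982 + 36799 = 1522781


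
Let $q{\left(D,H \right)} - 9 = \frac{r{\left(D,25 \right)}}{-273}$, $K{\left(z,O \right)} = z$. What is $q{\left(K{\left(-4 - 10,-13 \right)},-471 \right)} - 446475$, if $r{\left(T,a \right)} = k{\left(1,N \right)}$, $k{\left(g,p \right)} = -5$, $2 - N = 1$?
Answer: $- \frac{121885213}{273} \approx -4.4647 \cdot 10^{5}$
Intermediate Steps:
$N = 1$ ($N = 2 - 1 = 1$)
$r{\left(T,a \right)} = -5$
$q{\left(D,H \right)} = \frac{2462}{273}$ ($q{\left(D,H \right)} = 9 - \frac{5}{-273} = 9 - - \frac{5}{273} = 9 + \frac{5}{273} = \frac{2462}{273}$)
$q{\left(K{\left(-4 - 10,-13 \right)},-471 \right)} - 446475 = \frac{2462}{273} - 446475 = - \frac{121885213}{273}$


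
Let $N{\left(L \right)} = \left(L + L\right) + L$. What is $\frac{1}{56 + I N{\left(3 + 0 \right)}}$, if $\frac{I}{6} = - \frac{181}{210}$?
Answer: $\frac{35}{331} \approx 0.10574$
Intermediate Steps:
$I = - \frac{181}{35}$ ($I = 6 \left(- \frac{181}{210}\right) = - \frac{181}{35} \approx -5.1714$)
$N{\left(L \right)} = 3 L$ ($N{\left(L \right)} = 2 L + L = 3 L$)
$\frac{1}{56 + I N{\left(3 + 0 \right)}} = \frac{1}{56 - \frac{181 \cdot 3 \left(3 + 0\right)}{35}} = \frac{1}{56 - \frac{181 \cdot 3 \cdot 3}{35}} = \frac{1}{56 - \frac{1629}{35}} = \frac{1}{\frac{331}{35}} = \frac{35}{331}$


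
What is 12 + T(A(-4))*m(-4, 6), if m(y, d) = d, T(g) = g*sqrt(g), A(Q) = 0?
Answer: 12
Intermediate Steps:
T(g) = g**(3/2)
12 + T(A(-4))*m(-4, 6) = 12 + 0**(3/2)*6 = 12 + 0*6 = 12 + 0 = 12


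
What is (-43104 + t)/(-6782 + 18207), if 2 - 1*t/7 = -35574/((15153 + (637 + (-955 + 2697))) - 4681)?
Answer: -553500572/146822675 ≈ -3.7699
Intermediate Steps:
t = 428932/12851 (t = 14 - (-249018)/((15153 + (637 + (-955 + 2697))) - 4681) = 14 - (-249018)/((15153 + (637 + 1742)) - 4681) = 14 - (-249018)/((15153 + 2379) - 4681) = 14 - (-249018)/(17532 - 4681) = 14 - (-249018)/12851 = 14 - 7*(-35574/12851) = 14 + 249018/12851 = 428932/12851 ≈ 33.377)
(-43104 + t)/(-6782 + 18207) = (-43104 + 428932/12851)/(-6782 + 18207) = -553500572/12851/11425 = -553500572/12851*1/11425 = -553500572/146822675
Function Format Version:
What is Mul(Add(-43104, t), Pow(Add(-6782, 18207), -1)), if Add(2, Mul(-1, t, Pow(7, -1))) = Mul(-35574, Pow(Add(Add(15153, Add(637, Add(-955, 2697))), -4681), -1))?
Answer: Rational(-553500572, 146822675) ≈ -3.7699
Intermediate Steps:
t = Rational(428932, 12851) (t = Add(14, Mul(-7, Mul(-35574, Pow(Add(Add(15153, Add(637, Add(-955, 2697))), -4681), -1)))) = Add(14, Mul(-7, Mul(-35574, Pow(Add(Add(15153, Add(637, 1742)), -4681), -1)))) = Add(14, Mul(-7, Mul(-35574, Pow(Add(Add(15153, 2379), -4681), -1)))) = Add(14, Mul(-7, Mul(-35574, Pow(Add(17532, -4681), -1)))) = Add(14, Mul(-7, Mul(-35574, Pow(12851, -1)))) = Add(14, Mul(-7, Mul(-35574, Rational(1, 12851)))) = Add(14, Mul(-7, Rational(-35574, 12851))) = Add(14, Rational(249018, 12851)) = Rational(428932, 12851) ≈ 33.377)
Mul(Add(-43104, t), Pow(Add(-6782, 18207), -1)) = Mul(Add(-43104, Rational(428932, 12851)), Pow(Add(-6782, 18207), -1)) = Mul(Rational(-553500572, 12851), Pow(11425, -1)) = Mul(Rational(-553500572, 12851), Rational(1, 11425)) = Rational(-553500572, 146822675)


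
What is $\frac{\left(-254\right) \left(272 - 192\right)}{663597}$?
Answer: $- \frac{20320}{663597} \approx -0.030621$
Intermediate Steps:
$\frac{\left(-254\right) \left(272 - 192\right)}{663597} = \left(-254\right) 80 \cdot \frac{1}{663597} = \left(-20320\right) \frac{1}{663597} = - \frac{20320}{663597}$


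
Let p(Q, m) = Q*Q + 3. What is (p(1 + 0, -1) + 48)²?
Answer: 2704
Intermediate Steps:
p(Q, m) = 3 + Q² (p(Q, m) = Q² + 3 = 3 + Q²)
(p(1 + 0, -1) + 48)² = ((3 + (1 + 0)²) + 48)² = ((3 + 1²) + 48)² = ((3 + 1) + 48)² = (4 + 48)² = 52² = 2704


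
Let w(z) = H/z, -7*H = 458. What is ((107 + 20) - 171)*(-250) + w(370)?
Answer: 14244771/1295 ≈ 11000.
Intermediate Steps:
H = -458/7 (H = -⅐*458 = -458/7 ≈ -65.429)
w(z) = -458/(7*z)
((107 + 20) - 171)*(-250) + w(370) = ((107 + 20) - 171)*(-250) - 458/7/370 = (127 - 171)*(-250) - 458/7*1/370 = -44*(-250) - 229/1295 = 11000 - 229/1295 = 14244771/1295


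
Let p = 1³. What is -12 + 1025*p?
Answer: 1013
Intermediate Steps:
p = 1
-12 + 1025*p = -12 + 1025*1 = -12 + 1025 = 1013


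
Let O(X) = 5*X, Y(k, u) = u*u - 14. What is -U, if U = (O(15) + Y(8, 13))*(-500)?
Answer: 115000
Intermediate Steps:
Y(k, u) = -14 + u² (Y(k, u) = u² - 14 = -14 + u²)
U = -115000 (U = (5*15 + (-14 + 13²))*(-500) = (75 + (-14 + 169))*(-500) = (75 + 155)*(-500) = 230*(-500) = -115000)
-U = -1*(-115000) = 115000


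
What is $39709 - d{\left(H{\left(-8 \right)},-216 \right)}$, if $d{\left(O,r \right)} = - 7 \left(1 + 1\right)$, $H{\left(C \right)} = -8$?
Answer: $39723$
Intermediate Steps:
$d{\left(O,r \right)} = -14$ ($d{\left(O,r \right)} = \left(-7\right) 2 = -14$)
$39709 - d{\left(H{\left(-8 \right)},-216 \right)} = 39709 - -14 = 39709 + 14 = 39723$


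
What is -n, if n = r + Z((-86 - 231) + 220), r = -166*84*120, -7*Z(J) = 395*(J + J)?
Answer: 11636330/7 ≈ 1.6623e+6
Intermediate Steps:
Z(J) = -790*J/7 (Z(J) = -395*(J + J)/7 = -395*2*J/7 = -790*J/7)
r = -1673280 (r = -13944*120 = -1673280)
n = -11636330/7 (n = -1673280 - 790*((-86 - 231) + 220)/7 = -1673280 - 790*(-317 + 220)/7 = -1673280 - 790/7*(-97) = -1673280 + 76630/7 = -11636330/7 ≈ -1.6623e+6)
-n = -1*(-11636330/7) = 11636330/7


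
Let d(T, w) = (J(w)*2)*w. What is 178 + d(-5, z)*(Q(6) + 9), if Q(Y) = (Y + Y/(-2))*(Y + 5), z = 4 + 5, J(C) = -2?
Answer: -1334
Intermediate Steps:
z = 9
Q(Y) = Y*(5 + Y)/2 (Q(Y) = (Y + Y*(-1/2))*(5 + Y) = (Y - Y/2)*(5 + Y) = (Y/2)*(5 + Y) = Y*(5 + Y)/2)
d(T, w) = -4*w (d(T, w) = (-2*2)*w = -4*w)
178 + d(-5, z)*(Q(6) + 9) = 178 + (-4*9)*((1/2)*6*(5 + 6) + 9) = 178 - 36*((1/2)*6*11 + 9) = 178 - 36*(33 + 9) = 178 - 36*42 = 178 - 1512 = -1334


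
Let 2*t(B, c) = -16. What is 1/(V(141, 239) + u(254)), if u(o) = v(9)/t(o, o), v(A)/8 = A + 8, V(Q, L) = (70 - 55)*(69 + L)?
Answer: 1/4603 ≈ 0.00021725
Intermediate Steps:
t(B, c) = -8 (t(B, c) = (1/2)*(-16) = -8)
V(Q, L) = 1035 + 15*L (V(Q, L) = 15*(69 + L) = 1035 + 15*L)
v(A) = 64 + 8*A (v(A) = 8*(A + 8) = 8*(8 + A) = 64 + 8*A)
u(o) = -17 (u(o) = (64 + 8*9)/(-8) = (64 + 72)*(-1/8) = 136*(-1/8) = -17)
1/(V(141, 239) + u(254)) = 1/((1035 + 15*239) - 17) = 1/((1035 + 3585) - 17) = 1/(4620 - 17) = 1/4603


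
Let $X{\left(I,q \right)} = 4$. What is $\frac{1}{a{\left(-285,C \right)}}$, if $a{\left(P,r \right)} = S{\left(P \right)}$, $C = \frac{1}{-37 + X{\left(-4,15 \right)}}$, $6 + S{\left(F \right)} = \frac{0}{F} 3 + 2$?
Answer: $- \frac{1}{4} \approx -0.25$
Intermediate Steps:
$S{\left(F \right)} = -4$ ($S{\left(F \right)} = -6 + \left(\frac{0}{F} 3 + 2\right) = -6 + \left(0 \cdot 3 + 2\right) = -6 + \left(0 + 2\right) = -6 + 2 = -4$)
$C = - \frac{1}{33}$ ($C = \frac{1}{-37 + 4} = \frac{1}{-33} = - \frac{1}{33} \approx -0.030303$)
$a{\left(P,r \right)} = -4$
$\frac{1}{a{\left(-285,C \right)}} = \frac{1}{-4} = - \frac{1}{4}$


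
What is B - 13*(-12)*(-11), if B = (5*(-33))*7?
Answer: -2871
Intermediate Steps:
B = -1155 (B = -165*7 = -1155)
B - 13*(-12)*(-11) = -1155 - 13*(-12)*(-11) = -1155 + 156*(-11) = -1155 - 1716 = -2871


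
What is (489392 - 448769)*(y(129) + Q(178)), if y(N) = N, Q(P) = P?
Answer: 12471261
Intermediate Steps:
(489392 - 448769)*(y(129) + Q(178)) = (489392 - 448769)*(129 + 178) = 40623*307 = 12471261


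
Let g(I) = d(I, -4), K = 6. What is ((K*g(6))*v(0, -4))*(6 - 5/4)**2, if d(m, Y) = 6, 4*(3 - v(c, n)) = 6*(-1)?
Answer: 29241/8 ≈ 3655.1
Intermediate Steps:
v(c, n) = 9/2 (v(c, n) = 3 - 3*(-1)/2 = 3 - 1/4*(-6) = 3 + 3/2 = 9/2)
g(I) = 6
((K*g(6))*v(0, -4))*(6 - 5/4)**2 = ((6*6)*(9/2))*(6 - 5/4)**2 = (36*(9/2))*(6 - 5*1/4)**2 = 162*(6 - 5/4)**2 = 162*(19/4)**2 = 162*(361/16) = 29241/8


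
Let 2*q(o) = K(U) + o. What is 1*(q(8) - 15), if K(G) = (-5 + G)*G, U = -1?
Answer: -8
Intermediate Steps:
K(G) = G*(-5 + G)
q(o) = 3 + o/2 (q(o) = (-(-5 - 1) + o)/2 = (-1*(-6) + o)/2 = (6 + o)/2 = 3 + o/2)
1*(q(8) - 15) = 1*((3 + (½)*8) - 15) = 1*((3 + 4) - 15) = 1*(7 - 15) = 1*(-8) = -8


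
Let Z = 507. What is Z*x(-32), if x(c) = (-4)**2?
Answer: 8112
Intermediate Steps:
x(c) = 16
Z*x(-32) = 507*16 = 8112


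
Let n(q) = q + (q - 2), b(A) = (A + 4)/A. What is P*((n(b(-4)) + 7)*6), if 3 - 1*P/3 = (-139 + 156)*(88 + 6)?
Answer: -143550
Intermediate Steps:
b(A) = (4 + A)/A
n(q) = -2 + 2*q (n(q) = q + (-2 + q) = -2 + 2*q)
P = -4785 (P = 9 - 3*(-139 + 156)*(88 + 6) = 9 - 51*94 = 9 - 3*1598 = 9 - 4794 = -4785)
P*((n(b(-4)) + 7)*6) = -4785*((-2 + 2*((4 - 4)/(-4))) + 7)*6 = -4785*((-2 + 2*(-¼*0)) + 7)*6 = -4785*((-2 + 2*0) + 7)*6 = -4785*((-2 + 0) + 7)*6 = -4785*(-2 + 7)*6 = -23925*6 = -4785*30 = -143550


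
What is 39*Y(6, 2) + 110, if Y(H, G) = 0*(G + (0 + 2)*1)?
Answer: 110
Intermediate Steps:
Y(H, G) = 0 (Y(H, G) = 0*(G + 2*1) = 0*(G + 2) = 0*(2 + G) = 0)
39*Y(6, 2) + 110 = 39*0 + 110 = 0 + 110 = 110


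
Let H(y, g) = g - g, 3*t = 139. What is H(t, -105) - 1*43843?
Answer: -43843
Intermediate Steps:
t = 139/3 (t = (1/3)*139 = 139/3 ≈ 46.333)
H(y, g) = 0
H(t, -105) - 1*43843 = 0 - 1*43843 = 0 - 43843 = -43843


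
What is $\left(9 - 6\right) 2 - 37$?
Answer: $-31$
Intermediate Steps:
$\left(9 - 6\right) 2 - 37 = 3 \cdot 2 - 37 = 6 - 37 = -31$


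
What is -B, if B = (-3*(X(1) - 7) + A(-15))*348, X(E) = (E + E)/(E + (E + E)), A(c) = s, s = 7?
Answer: -9048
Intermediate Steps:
A(c) = 7
X(E) = ⅔ (X(E) = (2*E)/(E + 2*E) = (2*E)/((3*E)) = (2*E)*(1/(3*E)) = ⅔)
B = 9048 (B = (-3*(⅔ - 7) + 7)*348 = (-3*(-19/3) + 7)*348 = (19 + 7)*348 = 26*348 = 9048)
-B = -1*9048 = -9048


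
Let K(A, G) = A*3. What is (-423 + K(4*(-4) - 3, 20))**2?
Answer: 230400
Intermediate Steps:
K(A, G) = 3*A
(-423 + K(4*(-4) - 3, 20))**2 = (-423 + 3*(4*(-4) - 3))**2 = (-423 + 3*(-16 - 3))**2 = (-423 + 3*(-19))**2 = (-423 - 57)**2 = (-480)**2 = 230400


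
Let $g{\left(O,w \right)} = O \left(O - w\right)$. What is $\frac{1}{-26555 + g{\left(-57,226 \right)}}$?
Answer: $- \frac{1}{10424} \approx -9.5933 \cdot 10^{-5}$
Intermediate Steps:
$\frac{1}{-26555 + g{\left(-57,226 \right)}} = \frac{1}{-26555 - 57 \left(-57 - 226\right)} = \frac{1}{-26555 - -16131} = \frac{1}{-26555 + 16131} = \frac{1}{-10424} = - \frac{1}{10424}$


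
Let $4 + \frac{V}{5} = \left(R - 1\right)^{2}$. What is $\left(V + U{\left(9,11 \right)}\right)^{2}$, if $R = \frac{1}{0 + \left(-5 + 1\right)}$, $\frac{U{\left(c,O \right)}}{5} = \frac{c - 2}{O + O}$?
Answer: $\frac{3478225}{30976} \approx 112.29$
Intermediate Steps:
$U{\left(c,O \right)} = \frac{5 \left(-2 + c\right)}{2 O}$ ($U{\left(c,O \right)} = 5 \frac{c - 2}{O + O} = 5 \frac{-2 + c}{2 O} = \frac{5 \left(-2 + c\right)}{2 O}$)
$R = - \frac{1}{4}$ ($R = \frac{1}{0 - 4} = \frac{1}{-4} = - \frac{1}{4} \approx -0.25$)
$V = - \frac{195}{16}$ ($V = -20 + 5 \left(- \frac{1}{4} - 1\right)^{2} = -20 + 5 \left(- \frac{5}{4}\right)^{2} = -20 + 5 \cdot \frac{25}{16} = -20 + \frac{125}{16} = - \frac{195}{16} \approx -12.188$)
$\left(V + U{\left(9,11 \right)}\right)^{2} = \left(- \frac{195}{16} + \frac{5 \left(-2 + 9\right)}{2 \cdot 11}\right)^{2} = \left(- \frac{195}{16} + \frac{5}{2} \cdot \frac{1}{11} \cdot 7\right)^{2} = \left(- \frac{195}{16} + \frac{35}{22}\right)^{2} = \left(- \frac{1865}{176}\right)^{2} = \frac{3478225}{30976}$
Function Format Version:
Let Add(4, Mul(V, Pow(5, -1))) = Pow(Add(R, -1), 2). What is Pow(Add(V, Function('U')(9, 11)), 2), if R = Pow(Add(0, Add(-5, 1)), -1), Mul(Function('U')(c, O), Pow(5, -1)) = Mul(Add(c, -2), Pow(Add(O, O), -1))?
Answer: Rational(3478225, 30976) ≈ 112.29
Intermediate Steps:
Function('U')(c, O) = Mul(Rational(5, 2), Pow(O, -1), Add(-2, c)) (Function('U')(c, O) = Mul(5, Mul(Add(c, -2), Pow(Add(O, O), -1))) = Mul(5, Mul(Add(-2, c), Pow(Mul(2, O), -1))) = Mul(5, Mul(Add(-2, c), Mul(Rational(1, 2), Pow(O, -1)))) = Mul(5, Mul(Rational(1, 2), Pow(O, -1), Add(-2, c))) = Mul(Rational(5, 2), Pow(O, -1), Add(-2, c)))
R = Rational(-1, 4) (R = Pow(Add(0, -4), -1) = Pow(-4, -1) = Rational(-1, 4) ≈ -0.25000)
V = Rational(-195, 16) (V = Add(-20, Mul(5, Pow(Add(Rational(-1, 4), -1), 2))) = Add(-20, Mul(5, Pow(Rational(-5, 4), 2))) = Add(-20, Mul(5, Rational(25, 16))) = Add(-20, Rational(125, 16)) = Rational(-195, 16) ≈ -12.188)
Pow(Add(V, Function('U')(9, 11)), 2) = Pow(Add(Rational(-195, 16), Mul(Rational(5, 2), Pow(11, -1), Add(-2, 9))), 2) = Pow(Add(Rational(-195, 16), Mul(Rational(5, 2), Rational(1, 11), 7)), 2) = Pow(Add(Rational(-195, 16), Rational(35, 22)), 2) = Pow(Rational(-1865, 176), 2) = Rational(3478225, 30976)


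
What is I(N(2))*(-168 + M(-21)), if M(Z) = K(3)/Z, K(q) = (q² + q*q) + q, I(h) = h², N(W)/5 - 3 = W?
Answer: -105625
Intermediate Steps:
N(W) = 15 + 5*W
K(q) = q + 2*q² (K(q) = (q² + q²) + q = 2*q² + q = q + 2*q²)
M(Z) = 21/Z (M(Z) = (3*(1 + 2*3))/Z = (3*(1 + 6))/Z = (3*7)/Z = 21/Z)
I(N(2))*(-168 + M(-21)) = (15 + 5*2)²*(-168 + 21/(-21)) = (15 + 10)²*(-168 + 21*(-1/21)) = 25²*(-168 - 1) = 625*(-169) = -105625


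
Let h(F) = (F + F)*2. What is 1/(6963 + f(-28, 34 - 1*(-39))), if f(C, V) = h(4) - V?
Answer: 1/6906 ≈ 0.00014480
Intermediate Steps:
h(F) = 4*F (h(F) = (2*F)*2 = 4*F)
f(C, V) = 16 - V (f(C, V) = 4*4 - V = 16 - V)
1/(6963 + f(-28, 34 - 1*(-39))) = 1/(6963 + (16 - (34 - 1*(-39)))) = 1/(6963 + (16 - (34 + 39))) = 1/(6963 + (16 - 1*73)) = 1/(6963 + (16 - 73)) = 1/(6963 - 57) = 1/6906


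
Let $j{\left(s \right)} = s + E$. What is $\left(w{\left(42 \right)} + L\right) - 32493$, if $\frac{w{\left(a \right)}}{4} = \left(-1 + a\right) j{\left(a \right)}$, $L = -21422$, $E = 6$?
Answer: $-46043$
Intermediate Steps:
$j{\left(s \right)} = 6 + s$ ($j{\left(s \right)} = s + 6 = 6 + s$)
$w{\left(a \right)} = 4 \left(-1 + a\right) \left(6 + a\right)$
$\left(w{\left(42 \right)} + L\right) - 32493 = \left(4 \left(-1 + 42\right) \left(6 + 42\right) - 21422\right) - 32493 = \left(4 \cdot 41 \cdot 48 - 21422\right) - 32493 = \left(7872 - 21422\right) - 32493 = -13550 - 32493 = -46043$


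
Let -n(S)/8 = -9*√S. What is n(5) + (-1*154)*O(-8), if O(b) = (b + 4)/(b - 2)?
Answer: -308/5 + 72*√5 ≈ 99.397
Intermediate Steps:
n(S) = 72*√S (n(S) = -(-72)*√S = 72*√S)
O(b) = (4 + b)/(-2 + b)
n(5) + (-1*154)*O(-8) = 72*√5 + (-1*154)*((4 - 8)/(-2 - 8)) = 72*√5 - 154*(-4)/(-10) = 72*√5 - (-77)*(-4)/5 = 72*√5 - 154*⅖ = 72*√5 - 308/5 = -308/5 + 72*√5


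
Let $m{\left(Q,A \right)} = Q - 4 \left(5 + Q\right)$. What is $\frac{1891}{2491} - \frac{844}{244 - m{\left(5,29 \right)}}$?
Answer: $- \frac{1574815}{694989} \approx -2.266$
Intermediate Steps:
$m{\left(Q,A \right)} = -20 - 3 Q$ ($m{\left(Q,A \right)} = Q - \left(20 + 4 Q\right) = -20 - 3 Q$)
$\frac{1891}{2491} - \frac{844}{244 - m{\left(5,29 \right)}} = \frac{1891}{2491} - \frac{844}{244 - \left(-20 - 15\right)} = 1891 \cdot \frac{1}{2491} - \frac{844}{244 - \left(-20 - 15\right)} = \frac{1891}{2491} - \frac{844}{244 - -35} = \frac{1891}{2491} - \frac{844}{244 + 35} = \frac{1891}{2491} - \frac{844}{279} = - \frac{1574815}{694989}$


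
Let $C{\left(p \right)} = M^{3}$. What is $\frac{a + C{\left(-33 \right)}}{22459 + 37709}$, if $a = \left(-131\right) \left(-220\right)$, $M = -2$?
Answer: $\frac{2401}{5014} \approx 0.47886$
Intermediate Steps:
$a = 28820$
$C{\left(p \right)} = -8$ ($C{\left(p \right)} = \left(-2\right)^{3} = -8$)
$\frac{a + C{\left(-33 \right)}}{22459 + 37709} = \frac{28820 - 8}{22459 + 37709} = \frac{28812}{60168} = 28812 \cdot \frac{1}{60168} = \frac{2401}{5014}$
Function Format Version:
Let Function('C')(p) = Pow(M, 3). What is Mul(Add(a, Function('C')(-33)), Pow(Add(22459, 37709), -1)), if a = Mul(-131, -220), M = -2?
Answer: Rational(2401, 5014) ≈ 0.47886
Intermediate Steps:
a = 28820
Function('C')(p) = -8 (Function('C')(p) = Pow(-2, 3) = -8)
Mul(Add(a, Function('C')(-33)), Pow(Add(22459, 37709), -1)) = Mul(Add(28820, -8), Pow(Add(22459, 37709), -1)) = Mul(28812, Pow(60168, -1)) = Mul(28812, Rational(1, 60168)) = Rational(2401, 5014)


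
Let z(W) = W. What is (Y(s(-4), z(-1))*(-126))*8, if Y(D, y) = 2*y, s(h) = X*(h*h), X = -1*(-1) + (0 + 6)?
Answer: 2016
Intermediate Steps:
X = 7 (X = 1 + 6 = 7)
s(h) = 7*h**2 (s(h) = 7*(h*h) = 7*h**2)
(Y(s(-4), z(-1))*(-126))*8 = ((2*(-1))*(-126))*8 = -2*(-126)*8 = 252*8 = 2016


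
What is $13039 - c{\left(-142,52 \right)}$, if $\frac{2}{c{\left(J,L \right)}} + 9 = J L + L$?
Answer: $\frac{95719301}{7341} \approx 13039.0$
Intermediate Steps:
$c{\left(J,L \right)} = \frac{2}{-9 + L + J L}$ ($c{\left(J,L \right)} = \frac{2}{-9 + \left(J L + L\right)} = \frac{2}{-9 + \left(L + J L\right)} = \frac{2}{-9 + L + J L}$)
$13039 - c{\left(-142,52 \right)} = 13039 - \frac{2}{-9 + 52 - 7384} = 13039 - \frac{2}{-7341} = 13039 - 2 \left(- \frac{1}{7341}\right) = 13039 - - \frac{2}{7341} = 13039 + \frac{2}{7341} = \frac{95719301}{7341}$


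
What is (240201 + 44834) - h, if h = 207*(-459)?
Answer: 380048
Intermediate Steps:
h = -95013
(240201 + 44834) - h = (240201 + 44834) - 1*(-95013) = 285035 + 95013 = 380048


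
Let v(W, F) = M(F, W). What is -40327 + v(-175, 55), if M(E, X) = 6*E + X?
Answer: -40172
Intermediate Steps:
M(E, X) = X + 6*E
v(W, F) = W + 6*F
-40327 + v(-175, 55) = -40327 + (-175 + 6*55) = -40327 + (-175 + 330) = -40327 + 155 = -40172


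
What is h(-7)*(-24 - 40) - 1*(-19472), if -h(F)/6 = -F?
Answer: 22160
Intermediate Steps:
h(F) = 6*F (h(F) = -(-6)*F = 6*F)
h(-7)*(-24 - 40) - 1*(-19472) = (6*(-7))*(-24 - 40) - 1*(-19472) = -42*(-64) + 19472 = 2688 + 19472 = 22160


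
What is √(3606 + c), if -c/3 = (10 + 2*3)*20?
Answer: 21*√6 ≈ 51.439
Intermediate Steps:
c = -960 (c = -3*(10 + 2*3)*20 = -3*(10 + 6)*20 = -48*20 = -3*320 = -960)
√(3606 + c) = √(3606 - 960) = √2646 = 21*√6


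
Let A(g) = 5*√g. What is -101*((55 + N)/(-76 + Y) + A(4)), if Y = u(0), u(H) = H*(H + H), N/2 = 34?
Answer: -64337/76 ≈ -846.54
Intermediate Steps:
N = 68 (N = 2*34 = 68)
u(H) = 2*H² (u(H) = H*(2*H) = 2*H²)
Y = 0 (Y = 2*0² = 2*0 = 0)
-101*((55 + N)/(-76 + Y) + A(4)) = -101*((55 + 68)/(-76 + 0) + 5*√4) = -101*(123/(-76) + 5*2) = -101*(123*(-1/76) + 10) = -101*(-123/76 + 10) = -101*637/76 = -64337/76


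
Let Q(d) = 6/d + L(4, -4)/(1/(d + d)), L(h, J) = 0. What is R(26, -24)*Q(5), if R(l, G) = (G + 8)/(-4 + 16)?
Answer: -8/5 ≈ -1.6000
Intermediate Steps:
R(l, G) = 2/3 + G/12 (R(l, G) = (8 + G)/12 = (8 + G)*(1/12) = 2/3 + G/12)
Q(d) = 6/d (Q(d) = 6/d + 0/(1/(d + d)) = 6/d + 0/(1/(2*d)) = 6/d + 0/((1/(2*d))) = 6/d + 0*(2*d) = 6/d + 0 = 6/d)
R(26, -24)*Q(5) = (2/3 + (1/12)*(-24))*(6/5) = (2/3 - 2)*(6*(1/5)) = -4/3*6/5 = -8/5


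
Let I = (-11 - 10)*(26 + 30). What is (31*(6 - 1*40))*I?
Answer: 1239504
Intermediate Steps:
I = -1176 (I = -21*56 = -1176)
(31*(6 - 1*40))*I = (31*(6 - 1*40))*(-1176) = (31*(6 - 40))*(-1176) = (31*(-34))*(-1176) = -1054*(-1176) = 1239504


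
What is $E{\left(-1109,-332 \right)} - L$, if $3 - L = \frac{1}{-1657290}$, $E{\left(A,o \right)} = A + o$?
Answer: $- \frac{2393126761}{1657290} \approx -1444.0$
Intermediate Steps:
$L = \frac{4971871}{1657290}$ ($L = 3 - \frac{1}{-1657290} = 3 - - \frac{1}{1657290} = 3 + \frac{1}{1657290} = \frac{4971871}{1657290} \approx 3.0$)
$E{\left(-1109,-332 \right)} - L = \left(-1109 - 332\right) - \frac{4971871}{1657290} = -1441 - \frac{4971871}{1657290} = - \frac{2393126761}{1657290}$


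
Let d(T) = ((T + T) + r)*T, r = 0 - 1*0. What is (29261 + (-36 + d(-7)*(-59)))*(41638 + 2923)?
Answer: 1044643523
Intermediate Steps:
r = 0 (r = 0 + 0 = 0)
d(T) = 2*T² (d(T) = ((T + T) + 0)*T = (2*T + 0)*T = (2*T)*T = 2*T²)
(29261 + (-36 + d(-7)*(-59)))*(41638 + 2923) = (29261 + (-36 + (2*(-7)²)*(-59)))*(41638 + 2923) = (29261 + (-36 + (2*49)*(-59)))*44561 = (29261 + (-36 + 98*(-59)))*44561 = (29261 + (-36 - 5782))*44561 = (29261 - 5818)*44561 = 23443*44561 = 1044643523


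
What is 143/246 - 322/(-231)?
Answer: 5345/2706 ≈ 1.9752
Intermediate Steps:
143/246 - 322/(-231) = 143*(1/246) - 322*(-1/231) = 143/246 + 46/33 = 5345/2706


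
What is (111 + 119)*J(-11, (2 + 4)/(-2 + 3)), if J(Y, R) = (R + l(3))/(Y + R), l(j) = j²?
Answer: -690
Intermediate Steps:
J(Y, R) = (9 + R)/(R + Y) (J(Y, R) = (R + 3²)/(Y + R) = (R + 9)/(R + Y) = (9 + R)/(R + Y))
(111 + 119)*J(-11, (2 + 4)/(-2 + 3)) = (111 + 119)*((9 + (2 + 4)/(-2 + 3))/((2 + 4)/(-2 + 3) - 11)) = 230*((9 + 6/1)/(6/1 - 11)) = 230*((9 + 6*1)/(6*1 - 11)) = 230*((9 + 6)/(6 - 11)) = 230*(15/(-5)) = 230*(-⅕*15) = 230*(-3) = -690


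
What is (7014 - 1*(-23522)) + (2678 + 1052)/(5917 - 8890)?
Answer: 90779798/2973 ≈ 30535.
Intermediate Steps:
(7014 - 1*(-23522)) + (2678 + 1052)/(5917 - 8890) = (7014 + 23522) + 3730/(-2973) = 30536 + 3730*(-1/2973) = 30536 - 3730/2973 = 90779798/2973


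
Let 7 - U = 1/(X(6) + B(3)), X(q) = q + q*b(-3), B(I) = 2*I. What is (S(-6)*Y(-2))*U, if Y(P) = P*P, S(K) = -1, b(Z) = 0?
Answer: -83/3 ≈ -27.667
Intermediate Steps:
Y(P) = P**2
X(q) = q (X(q) = q + q*0 = q + 0 = q)
U = 83/12 (U = 7 - 1/(6 + 2*3) = 7 - 1/(6 + 6) = 7 - 1/12 = 83/12 ≈ 6.9167)
(S(-6)*Y(-2))*U = -1*(-2)**2*(83/12) = -1*4*(83/12) = -4*83/12 = -83/3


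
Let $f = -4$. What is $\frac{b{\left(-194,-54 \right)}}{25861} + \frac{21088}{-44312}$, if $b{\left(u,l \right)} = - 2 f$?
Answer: $- \frac{68125284}{143244079} \approx -0.47559$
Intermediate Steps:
$b{\left(u,l \right)} = 8$ ($b{\left(u,l \right)} = \left(-2\right) \left(-4\right) = 8$)
$\frac{b{\left(-194,-54 \right)}}{25861} + \frac{21088}{-44312} = \frac{8}{25861} + \frac{21088}{-44312} = 8 \cdot \frac{1}{25861} + 21088 \left(- \frac{1}{44312}\right) = \frac{8}{25861} - \frac{2636}{5539} = - \frac{68125284}{143244079}$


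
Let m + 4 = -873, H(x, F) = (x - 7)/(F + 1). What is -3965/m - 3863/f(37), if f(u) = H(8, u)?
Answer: -128734373/877 ≈ -1.4679e+5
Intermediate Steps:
H(x, F) = (-7 + x)/(1 + F)
f(u) = 1/(1 + u) (f(u) = (-7 + 8)/(1 + u) = 1/(1 + u))
m = -877 (m = -4 - 873 = -877)
-3965/m - 3863/f(37) = -3965/(-877) - 3863/(1/(1 + 37)) = -3965*(-1/877) - 3863/(1/38) = 3965/877 - 3863/1/38 = 3965/877 - 3863*38 = 3965/877 - 146794 = -128734373/877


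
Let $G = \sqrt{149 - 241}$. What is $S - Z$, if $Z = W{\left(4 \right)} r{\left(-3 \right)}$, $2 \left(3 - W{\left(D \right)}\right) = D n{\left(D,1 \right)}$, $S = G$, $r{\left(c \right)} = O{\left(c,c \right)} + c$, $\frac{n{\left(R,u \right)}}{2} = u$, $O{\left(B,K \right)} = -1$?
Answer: $-4 + 2 i \sqrt{23} \approx -4.0 + 9.5917 i$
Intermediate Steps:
$n{\left(R,u \right)} = 2 u$
$r{\left(c \right)} = -1 + c$
$G = 2 i \sqrt{23}$ ($G = \sqrt{-92} = 2 i \sqrt{23} \approx 9.5917 i$)
$S = 2 i \sqrt{23} \approx 9.5917 i$
$W{\left(D \right)} = 3 - D$ ($W{\left(D \right)} = 3 - \frac{D 2 \cdot 1}{2} = 3 - \frac{D 2}{2} = 3 - \frac{2 D}{2} = 3 - D$)
$Z = 4$ ($Z = \left(3 - 4\right) \left(-1 - 3\right) = \left(3 - 4\right) \left(-4\right) = \left(-1\right) \left(-4\right) = 4$)
$S - Z = 2 i \sqrt{23} - 4 = -4 + 2 i \sqrt{23}$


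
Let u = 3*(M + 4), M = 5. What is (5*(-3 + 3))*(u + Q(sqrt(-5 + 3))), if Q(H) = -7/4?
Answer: 0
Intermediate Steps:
u = 27 (u = 3*(5 + 4) = 3*9 = 27)
Q(H) = -7/4 (Q(H) = -7*1/4 = -7/4)
(5*(-3 + 3))*(u + Q(sqrt(-5 + 3))) = (5*(-3 + 3))*(27 - 7/4) = (5*0)*(101/4) = 0*(101/4) = 0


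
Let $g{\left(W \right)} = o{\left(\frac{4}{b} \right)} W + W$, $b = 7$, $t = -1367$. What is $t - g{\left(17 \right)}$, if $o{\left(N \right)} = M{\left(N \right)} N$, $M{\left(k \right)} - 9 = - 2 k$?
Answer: $- \frac{71556}{49} \approx -1460.3$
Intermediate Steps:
$M{\left(k \right)} = 9 - 2 k$
$o{\left(N \right)} = N \left(9 - 2 N\right)$ ($o{\left(N \right)} = \left(9 - 2 N\right) N = N \left(9 - 2 N\right)$)
$g{\left(W \right)} = \frac{269 W}{49}$ ($g{\left(W \right)} = \frac{4}{7} \left(9 - 2 \cdot \frac{4}{7}\right) W + W = 4 \cdot \frac{1}{7} \left(9 - 2 \cdot 4 \cdot \frac{1}{7}\right) W + W = \frac{4 \left(9 - \frac{8}{7}\right)}{7} W + W = \frac{4}{7} \cdot \frac{55}{7} W + W = \frac{220 W}{49} + W = \frac{269 W}{49}$)
$t - g{\left(17 \right)} = -1367 - \frac{269}{49} \cdot 17 = -1367 - \frac{4573}{49} = - \frac{71556}{49}$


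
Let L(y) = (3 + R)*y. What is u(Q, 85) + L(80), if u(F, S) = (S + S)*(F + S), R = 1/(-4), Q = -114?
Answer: -4710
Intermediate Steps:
R = -¼ ≈ -0.25000
L(y) = 11*y/4 (L(y) = (3 - ¼)*y = 11*y/4)
u(F, S) = 2*S*(F + S) (u(F, S) = (2*S)*(F + S) = 2*S*(F + S))
u(Q, 85) + L(80) = 2*85*(-114 + 85) + (11/4)*80 = 2*85*(-29) + 220 = -4930 + 220 = -4710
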